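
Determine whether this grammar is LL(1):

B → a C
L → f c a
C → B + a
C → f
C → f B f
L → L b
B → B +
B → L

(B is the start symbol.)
A grammar is LL(1) if for each non-terminal N with multiple productions, the predict sets of those productions are pairwise disjoint, where PREDICT(N → α) = (FIRST(α) \ {ε}) ∪ (FOLLOW(N) if α ⇒* ε).

Relevant sets:
  FIRST(B) = { 'a', 'f' }
  FIRST(L) = { 'f' }

For B:
  PREDICT(B → a C) = { 'a' }
  PREDICT(B → B '+') = { 'a', 'f' }
  PREDICT(B → L) = { 'f' }
For L:
  PREDICT(L → f c a) = { 'f' }
  PREDICT(L → L b) = { 'f' }
For C:
  PREDICT(C → B '+' a) = { 'a', 'f' }
  PREDICT(C → f) = { 'f' }
  PREDICT(C → f B f) = { 'f' }

Conflict found: Predict set conflict for B: { 'a' }
The grammar is NOT LL(1).

Answer: No. Predict set conflict for B: { 'a' }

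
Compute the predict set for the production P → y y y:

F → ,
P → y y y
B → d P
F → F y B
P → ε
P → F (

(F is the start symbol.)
PREDICT(P → y y y) = (FIRST(RHS) \ {ε}) ∪ (FOLLOW(P) if ε ∈ FIRST(RHS), i.e. RHS ⇒* ε)
FIRST(y y y) = { 'y' }
ε ∉ FIRST(y y y), so FOLLOW(P) is not added.
PREDICT(P → y y y) = { 'y' }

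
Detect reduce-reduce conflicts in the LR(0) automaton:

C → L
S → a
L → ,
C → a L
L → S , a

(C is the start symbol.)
A reduce-reduce conflict occurs when an LR(0) state has two complete items [A → α .] and [B → β .] — both call for a reduction, and with no lookahead the parser cannot choose between them.

Augment with C' → C and build the canonical LR(0) collection (I0 = CLOSURE({[C' → . C]}), then GOTO on every symbol after a dot until no new states appear). It has 10 states:
  I0: { [C → . L], [C → . a L], [C' → . C], [L → . ,], [L → . S , a], [S → . a] }  — shift
  I1: { [L → , .] }  — reduce
  I2: { [C' → C .] }  — accept
  I3: { [C → L .] }  — reduce
  I4: { [L → S . , a] }  — shift
  I5: { [C → a . L], [L → . ,], [L → . S , a], [S → . a], [S → a .] }  — shift, reduce
  I6: { [C → a L .] }  — reduce
  I7: { [S → a .] }  — reduce
  I8: { [L → S , . a] }  — shift
  I9: { [L → S , a .] }  — reduce

No state contains more than one complete item.

Answer: No reduce-reduce conflicts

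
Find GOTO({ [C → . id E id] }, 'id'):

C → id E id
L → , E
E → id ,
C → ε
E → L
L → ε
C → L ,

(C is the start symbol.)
GOTO(I, 'id') = CLOSURE({ [A → αX.β] : [A → α.Xβ] ∈ I, X = 'id' })

Items with dot before 'id', with the dot advanced:
  [C → . id E id] → [C → id . E id]
Closure of the advanced items:
  [C → id . E id] has the dot before E: add [E → . id ,], [E → . L]
  [E → . L] has the dot before L: add [L → . , E], [L → .]

GOTO = { [C → id . E id], [E → . L], [E → . id ,], [L → . , E], [L → .] }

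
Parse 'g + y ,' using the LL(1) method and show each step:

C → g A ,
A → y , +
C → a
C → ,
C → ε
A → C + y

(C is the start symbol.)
LL(1) parsing maintains a stack (initially the start symbol over $) and the input. At each step: if the stack top is a terminal, match it against the current input token; if it is a non-terminal N, replace it with the RHS of M[N, lookahead] (the unique production whose predict set contains the lookahead).

Stack is shown with the top on the left.

Stack      Input      Action
----------------------------
C $        g + y , $  output C → g A ,
g A , $    g + y , $  match 'g'
A , $      + y , $    output A → C + y
C + y , $  + y , $    output C → ε
+ y , $    + y , $    match '+'
y , $      y , $      match 'y'
, $        , $        match ','
$          $          accept

The string is accepted.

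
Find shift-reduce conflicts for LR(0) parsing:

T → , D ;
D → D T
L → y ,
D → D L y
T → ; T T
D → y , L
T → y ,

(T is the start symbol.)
Yes — I14: [T → , D ; .] vs [T → . , D ;]

A shift-reduce conflict occurs when an LR(0) state has both:
  - a complete (reduce) item [A → α .] (dot at the end), and
  - a shift item [B → β . c γ] (dot before a terminal).

Augment with T' → T and build the canonical LR(0) collection (I0 = CLOSURE({[T' → . T]}), then GOTO on every symbol after a dot until no new states appear). It has 20 states:
  I0: { [T → . , D ;], [T → . ; T T], [T → . y ,], [T' → . T] }  — shift
  I1: { [D → . D L y], [D → . D T], [D → . y , L], [T → , . D ;] }  — shift
  I2: { [T → . , D ;], [T → . ; T T], [T → . y ,], [T → ; . T T] }  — shift
  I3: { [T' → T .] }  — accept
  I4: { [T → y . ,] }  — shift
  I5: { [T → y , .] }  — reduce
  I6: { [T → . , D ;], [T → . ; T T], [T → . y ,], [T → ; T . T] }  — shift
  I7: { [T → ; T T .] }  — reduce
  I8: { [D → D . L y], [D → D . T], [L → . y ,], [T → , D . ;], [T → . , D ;], [T → . ; T T], [T → . y ,] }  — shift
  I9: { [D → y . , L] }  — shift
  I10: { [D → y , . L], [L → . y ,] }  — shift
  I11: { [D → y , L .] }  — reduce
  I12: { [L → y . ,] }  — shift
  I13: { [L → y , .] }  — reduce
  I14: { [T → , D ; .], [T → . , D ;], [T → . ; T T], [T → . y ,], [T → ; . T T] }  — shift, reduce
  I15: { [D → D L . y] }  — shift
  I16: { [D → D T .] }  — reduce
  I17: { [L → y . ,], [T → y . ,] }  — shift
  I18: { [L → y , .], [T → y , .] }  — 2 reduces
  I19: { [D → D L y .] }  — reduce

I14 contains reduce item [T → , D ; .] and shift items [T → . , D ;], [T → . ; T T], [T → . y ,] — shift-reduce conflict.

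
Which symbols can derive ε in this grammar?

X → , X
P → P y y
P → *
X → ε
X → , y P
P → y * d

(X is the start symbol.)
A non-terminal is nullable if it can derive ε (the empty string): either it has an ε-production, or it has a production whose right-hand side consists entirely of nullable non-terminals.

ε-productions: X → ε
So X is immediately nullable.
No further non-terminal can be added: every production for the remaining non-terminals contains a terminal or a non-nullable non-terminal.
Nullable = { 'X' }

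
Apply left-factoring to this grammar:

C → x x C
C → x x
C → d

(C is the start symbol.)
Left-factoring transforms A → αβ₁ | αβ₂ into A → αA' and A' → β₁ | β₂
(α is the longest common prefix among the alternatives). Repeat until
no nonterminal has two alternatives with a common prefix.

Round 1: C has alternatives sharing prefix 'x x'. Introduce C': C → x x C'
  Add: C' → C
  Add: C' → ε

No remaining common prefixes — done.

Resulting grammar:
C → x x C'
C' → C
C' → ε
C → d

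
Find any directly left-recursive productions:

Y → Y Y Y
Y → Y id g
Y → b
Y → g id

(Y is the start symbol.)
Y → Y Y Y: LEFT RECURSIVE (starts with Y)
Y → Y id g: LEFT RECURSIVE (starts with Y)
Y → b: starts with b
Y → g id: starts with g

The grammar has direct left recursion on: Y.

Answer: Yes, Y is left-recursive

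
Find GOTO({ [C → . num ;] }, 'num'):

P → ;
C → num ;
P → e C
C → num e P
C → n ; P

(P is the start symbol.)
GOTO(I, 'num') = CLOSURE({ [A → αX.β] : [A → α.Xβ] ∈ I, X = 'num' })

Items with dot before 'num', with the dot advanced:
  [C → . num ;] → [C → num . ;]
Closure adds nothing (no advanced item has the dot before a non-terminal).

GOTO = { [C → num . ;] }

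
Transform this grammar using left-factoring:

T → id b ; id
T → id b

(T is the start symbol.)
Left-factoring transforms A → αβ₁ | αβ₂ into A → αA' and A' → β₁ | β₂
(α is the longest common prefix among the alternatives). Repeat until
no nonterminal has two alternatives with a common prefix.

Round 1: T has alternatives sharing prefix 'id b'. Introduce T': T → id b T'
  Add: T' → ; id
  Add: T' → ε

No remaining common prefixes — done.

Resulting grammar:
T → id b T'
T' → ; id
T' → ε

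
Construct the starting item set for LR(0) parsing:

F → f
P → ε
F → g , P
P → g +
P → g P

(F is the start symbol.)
{ [F → . f], [F → . g , P], [F' → . F] }

First, augment the grammar with F' → F
I₀ = CLOSURE({ [F' → . F] }):
  [F' → . F] has the dot before F: add [F → . f], [F → . g , P]
No further items can be added.

I₀ = { [F → . f], [F → . g , P], [F' → . F] }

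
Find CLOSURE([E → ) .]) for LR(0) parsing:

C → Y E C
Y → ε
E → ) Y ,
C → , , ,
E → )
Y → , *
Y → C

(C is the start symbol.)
Start with: [E → ) .]
The dot is at the end, so nothing is added.

CLOSURE = { [E → ) .] }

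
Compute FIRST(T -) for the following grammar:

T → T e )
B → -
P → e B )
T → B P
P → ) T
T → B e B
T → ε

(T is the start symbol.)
FIRST sets of the non-terminals involved (from the grammar, by fixed-point iteration):
  FIRST(T) = { '-', 'e', ε }

To compute FIRST(T -), process the symbols left to right:
Symbol T is a non-terminal. Add FIRST(T) \ {ε} = { '-', 'e' }
T is nullable (ε ∈ FIRST(T)), continue to the next symbol.
Symbol - is a terminal. Add '-' and stop.
FIRST(T -) = { '-', 'e' }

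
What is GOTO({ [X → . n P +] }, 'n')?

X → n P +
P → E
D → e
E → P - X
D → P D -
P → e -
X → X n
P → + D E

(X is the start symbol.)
GOTO(I, 'n') = CLOSURE({ [A → αX.β] : [A → α.Xβ] ∈ I, X = 'n' })

Items with dot before 'n', with the dot advanced:
  [X → . n P +] → [X → n . P +]
Closure of the advanced items:
  [X → n . P +] has the dot before P: add [P → . E], [P → . e -], [P → . + D E]
  [P → . E] has the dot before E: add [E → . P - X]

GOTO = { [E → . P - X], [P → . + D E], [P → . E], [P → . e -], [X → n . P +] }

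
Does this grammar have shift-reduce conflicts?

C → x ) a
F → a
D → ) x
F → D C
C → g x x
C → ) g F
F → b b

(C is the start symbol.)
No shift-reduce conflicts

A shift-reduce conflict occurs when an LR(0) state has both:
  - a complete (reduce) item [A → α .] (dot at the end), and
  - a shift item [B → β . c γ] (dot before a terminal).

Augment with C' → C and build the canonical LR(0) collection (I0 = CLOSURE({[C' → . C]}), then GOTO on every symbol after a dot until no new states appear). It has 18 states:
  I0: { [C → . ) g F], [C → . g x x], [C → . x ) a], [C' → . C] }  — shift
  I1: { [C → ) . g F] }  — shift
  I2: { [C' → C .] }  — accept
  I3: { [C → g . x x] }  — shift
  I4: { [C → x . ) a] }  — shift
  I5: { [C → x ) . a] }  — shift
  I6: { [C → x ) a .] }  — reduce
  I7: { [C → g x . x] }  — shift
  I8: { [C → g x x .] }  — reduce
  I9: { [C → ) g . F], [D → . ) x], [F → . D C], [F → . a], [F → . b b] }  — shift
  I10: { [D → ) . x] }  — shift
  I11: { [C → . ) g F], [C → . g x x], [C → . x ) a], [F → D . C] }  — shift
  I12: { [C → ) g F .] }  — reduce
  I13: { [F → a .] }  — reduce
  I14: { [F → b . b] }  — shift
  I15: { [F → b b .] }  — reduce
  I16: { [F → D C .] }  — reduce
  I17: { [D → ) x .] }  — reduce

No state contains both a complete item and a shift item.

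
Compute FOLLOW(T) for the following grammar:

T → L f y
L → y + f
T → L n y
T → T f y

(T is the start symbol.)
{ $, 'f' }

T is the start symbol, so $ ∈ FOLLOW(T).
In T → T f y: T is followed by f y, add FIRST(f y) \ {ε} = { 'f' }

Taking the union: FOLLOW(T) = { $, 'f' }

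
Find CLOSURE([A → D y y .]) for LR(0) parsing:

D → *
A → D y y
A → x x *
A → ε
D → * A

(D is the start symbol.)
{ [A → D y y .] }

Start with: [A → D y y .]
The dot is at the end, so nothing is added.

CLOSURE = { [A → D y y .] }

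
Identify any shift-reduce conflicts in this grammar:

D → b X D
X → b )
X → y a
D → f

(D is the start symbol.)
A shift-reduce conflict occurs when an LR(0) state has both:
  - a complete (reduce) item [A → α .] (dot at the end), and
  - a shift item [B → β . c γ] (dot before a terminal).

Augment with D' → D and build the canonical LR(0) collection (I0 = CLOSURE({[D' → . D]}), then GOTO on every symbol after a dot until no new states appear). It has 10 states:
  I0: { [D → . b X D], [D → . f], [D' → . D] }  — shift
  I1: { [D' → D .] }  — accept
  I2: { [D → b . X D], [X → . b )], [X → . y a] }  — shift
  I3: { [D → f .] }  — reduce
  I4: { [D → . b X D], [D → . f], [D → b X . D] }  — shift
  I5: { [X → b . )] }  — shift
  I6: { [X → y . a] }  — shift
  I7: { [X → y a .] }  — reduce
  I8: { [X → b ) .] }  — reduce
  I9: { [D → b X D .] }  — reduce

No state contains both a complete item and a shift item.

Answer: No shift-reduce conflicts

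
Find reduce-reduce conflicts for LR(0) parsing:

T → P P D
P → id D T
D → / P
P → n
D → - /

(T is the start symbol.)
Augment with T' → T and build the canonical LR(0) collection (I0 = CLOSURE({[T' → . T]}), then GOTO on every symbol after a dot until no new states appear). It has 13 states:
  I0: { [P → . id D T], [P → . n], [T → . P P D], [T' → . T] }  — shift
  I1: { [P → . id D T], [P → . n], [T → P . P D] }  — shift
  I2: { [T' → T .] }  — accept
  I3: { [D → . - /], [D → . / P], [P → id . D T] }  — shift
  I4: { [P → n .] }  — reduce
  I5: { [D → - . /] }  — shift
  I6: { [D → / . P], [P → . id D T], [P → . n] }  — shift
  I7: { [P → . id D T], [P → . n], [P → id D . T], [T → . P P D] }  — shift
  I8: { [P → id D T .] }  — reduce
  I9: { [D → / P .] }  — reduce
  I10: { [D → - / .] }  — reduce
  I11: { [D → . - /], [D → . / P], [T → P P . D] }  — shift
  I12: { [T → P P D .] }  — reduce

No state contains more than one complete item.

Answer: No reduce-reduce conflicts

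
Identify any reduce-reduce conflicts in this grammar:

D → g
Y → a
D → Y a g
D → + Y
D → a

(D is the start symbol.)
Yes — I4: [D → a .] vs [Y → a .]

Augment with D' → D and build the canonical LR(0) collection (I0 = CLOSURE({[D' → . D]}), then GOTO on every symbol after a dot until no new states appear). It has 10 states:
  I0: { [D → . + Y], [D → . Y a g], [D → . a], [D → . g], [D' → . D], [Y → . a] }  — shift
  I1: { [D → + . Y], [Y → . a] }  — shift
  I2: { [D' → D .] }  — accept
  I3: { [D → Y . a g] }  — shift
  I4: { [D → a .], [Y → a .] }  — 2 reduces
  I5: { [D → g .] }  — reduce
  I6: { [D → Y a . g] }  — shift
  I7: { [D → Y a g .] }  — reduce
  I8: { [D → + Y .] }  — reduce
  I9: { [Y → a .] }  — reduce

I4 contains complete items [D → a .], [Y → a .] — reduce-reduce conflict.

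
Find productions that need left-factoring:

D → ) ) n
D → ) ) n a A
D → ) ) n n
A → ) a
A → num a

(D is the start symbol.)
Left-factoring is needed when two productions for the same non-terminal
share a common prefix on the right-hand side.

Productions for D:
  D → ) ) n
  D → ) ) n a A
  D → ) ) n n
Productions for A:
  A → ) a
  A → num a

Found common prefix ') ) n' in productions for D

Answer: Yes, D has productions with common prefix ') ) n'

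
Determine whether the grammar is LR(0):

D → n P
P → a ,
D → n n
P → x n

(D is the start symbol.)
Yes, the grammar is LR(0)

Augment with D' → D and build the canonical LR(0) collection (I0 = CLOSURE({[D' → . D]}), then GOTO on every symbol after a dot until no new states appear). It has 9 states:
  I0: { [D → . n P], [D → . n n], [D' → . D] }  — shift
  I1: { [D' → D .] }  — accept
  I2: { [D → n . P], [D → n . n], [P → . a ,], [P → . x n] }  — shift
  I3: { [D → n P .] }  — reduce
  I4: { [P → a . ,] }  — shift
  I5: { [D → n n .] }  — reduce
  I6: { [P → x . n] }  — shift
  I7: { [P → x n .] }  — reduce
  I8: { [P → a , .] }  — reduce

Every state is either a pure shift/goto state or contains exactly one complete item and nothing to shift — no conflicts. The grammar is LR(0).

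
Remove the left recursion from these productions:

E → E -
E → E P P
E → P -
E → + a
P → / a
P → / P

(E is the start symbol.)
E is directly left-recursive. The standard transformation for
  A → A α₁ | ... | A α_m | β₁ | ... | β_n
is
  A  → β₁ A' | ... | β_n A'
  A' → α₁ A' | ... | α_m A' | ε

E → P - becomes E → P - E'
E → + a becomes E → + a E'
E → E - becomes E' → - E'
E → E P P becomes E' → P P E'
Add E' → ε

Productions for other non-terminals are unchanged:
  P → / a
  P → / P

Resulting grammar:
E → P - E'
E → + a E'
E' → - E'
E' → P P E'
E' → ε
P → / a
P → / P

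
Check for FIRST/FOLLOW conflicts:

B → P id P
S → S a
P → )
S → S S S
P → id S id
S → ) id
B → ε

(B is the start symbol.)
No FIRST/FOLLOW conflicts.

Nullable non-terminals: B.
FIRST sets used below: FIRST(P) = { ')', 'id' }

B: nullable alternative(s) B → ε; FOLLOW(B) = { $ }
  B → P id P: FIRST \ {ε} = { ')', 'id' } — disjoint from FOLLOW(B)
  B → ε: FIRST \ {ε} = { } — this is the only nullable alternative, skip

P, S have no nullable alternative, so no FIRST/FOLLOW check is needed there.

No FIRST/FOLLOW conflicts found.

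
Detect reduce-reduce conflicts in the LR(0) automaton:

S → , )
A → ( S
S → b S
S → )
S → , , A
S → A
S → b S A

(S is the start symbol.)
A reduce-reduce conflict occurs when an LR(0) state has two complete items [A → α .] and [B → β .] — both call for a reduction, and with no lookahead the parser cannot choose between them.

Augment with S' → S and build the canonical LR(0) collection (I0 = CLOSURE({[S' → . S]}), then GOTO on every symbol after a dot until no new states appear). It has 13 states:
  I0: { [A → . ( S], [S → . )], [S → . , )], [S → . , , A], [S → . A], [S → . b S A], [S → . b S], [S' → . S] }  — shift
  I1: { [A → ( . S], [A → . ( S], [S → . )], [S → . , )], [S → . , , A], [S → . A], [S → . b S A], [S → . b S] }  — shift
  I2: { [S → ) .] }  — reduce
  I3: { [S → , . )], [S → , . , A] }  — shift
  I4: { [S → A .] }  — reduce
  I5: { [S' → S .] }  — accept
  I6: { [A → . ( S], [S → . )], [S → . , )], [S → . , , A], [S → . A], [S → . b S A], [S → . b S], [S → b . S A], [S → b . S] }  — shift
  I7: { [A → . ( S], [S → b S . A], [S → b S .] }  — shift, reduce
  I8: { [S → b S A .] }  — reduce
  I9: { [S → , ) .] }  — reduce
  I10: { [A → . ( S], [S → , , . A] }  — shift
  I11: { [S → , , A .] }  — reduce
  I12: { [A → ( S .] }  — reduce

No state contains more than one complete item.

Answer: No reduce-reduce conflicts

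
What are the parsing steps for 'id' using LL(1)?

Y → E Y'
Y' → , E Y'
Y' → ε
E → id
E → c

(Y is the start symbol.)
LL(1) parsing maintains a stack (initially the start symbol over $) and the input. At each step: if the stack top is a terminal, match it against the current input token; if it is a non-terminal N, replace it with the RHS of M[N, lookahead] (the unique production whose predict set contains the lookahead).

Stack is shown with the top on the left.

Stack    Input  Action
----------------------
Y $      id $   output Y → E Y'
E Y' $   id $   output E → id
id Y' $  id $   match 'id'
Y' $     $      output Y' → ε
$        $      accept

The string is accepted.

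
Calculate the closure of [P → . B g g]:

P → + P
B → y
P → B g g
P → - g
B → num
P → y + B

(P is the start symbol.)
{ [B → . num], [B → . y], [P → . B g g] }

To compute CLOSURE, for each item [A → α.Bβ] where B is a non-terminal, add [B → .γ] for all productions B → γ; repeat for the newly added items until nothing changes.

Start with: [P → . B g g]
  [P → . B g g] has the dot before B: add [B → . y], [B → . num]
No further items can be added.

CLOSURE = { [B → . num], [B → . y], [P → . B g g] }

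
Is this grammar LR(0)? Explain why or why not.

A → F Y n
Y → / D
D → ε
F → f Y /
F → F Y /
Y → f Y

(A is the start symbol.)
Augment with A' → A and build the canonical LR(0) collection (I0 = CLOSURE({[A' → . A]}), then GOTO on every symbol after a dot until no new states appear). It has 13 states:
  I0: { [A → . F Y n], [A' → . A], [F → . F Y /], [F → . f Y /] }  — shift
  I1: { [A' → A .] }  — accept
  I2: { [A → F . Y n], [F → F . Y /], [Y → . / D], [Y → . f Y] }  — shift
  I3: { [F → f . Y /], [Y → . / D], [Y → . f Y] }  — shift
  I4: { [D → .], [Y → / . D] }  — reduce
  I5: { [F → f Y . /] }  — shift
  I6: { [Y → . / D], [Y → . f Y], [Y → f . Y] }  — shift
  I7: { [Y → f Y .] }  — reduce
  I8: { [F → f Y / .] }  — reduce
  I9: { [Y → / D .] }  — reduce
  I10: { [A → F Y . n], [F → F Y . /] }  — shift
  I11: { [F → F Y / .] }  — reduce
  I12: { [A → F Y n .] }  — reduce

Every state is either a pure shift/goto state or contains exactly one complete item and nothing to shift — no conflicts. The grammar is LR(0).

Answer: Yes, the grammar is LR(0)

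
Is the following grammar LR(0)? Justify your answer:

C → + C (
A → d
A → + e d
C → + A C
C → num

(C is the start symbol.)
Yes, the grammar is LR(0)

A grammar is LR(0) if no state in the canonical LR(0) collection has:
  - both a shift item (dot before a terminal) and a complete item (shift-reduce conflict), or
  - two or more complete items (reduce-reduce conflict; the accept item [C' → C .] counts as a complete item here).

Augment with C' → C and build the canonical LR(0) collection (I0 = CLOSURE({[C' → . C]}), then GOTO on every symbol after a dot until no new states appear). It has 12 states:
  I0: { [C → . + A C], [C → . + C (], [C → . num], [C' → . C] }  — shift
  I1: { [A → . + e d], [A → . d], [C → + . A C], [C → + . C (], [C → . + A C], [C → . + C (], [C → . num] }  — shift
  I2: { [C' → C .] }  — accept
  I3: { [C → num .] }  — reduce
  I4: { [A → + . e d], [A → . + e d], [A → . d], [C → + . A C], [C → + . C (], [C → . + A C], [C → . + C (], [C → . num] }  — shift
  I5: { [C → + A . C], [C → . + A C], [C → . + C (], [C → . num] }  — shift
  I6: { [C → + C . (] }  — shift
  I7: { [A → d .] }  — reduce
  I8: { [C → + C ( .] }  — reduce
  I9: { [C → + A C .] }  — reduce
  I10: { [A → + e . d] }  — shift
  I11: { [A → + e d .] }  — reduce

Every state is either a pure shift/goto state or contains exactly one complete item and nothing to shift — no conflicts. The grammar is LR(0).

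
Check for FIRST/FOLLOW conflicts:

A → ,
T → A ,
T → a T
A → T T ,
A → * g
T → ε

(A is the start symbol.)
Nullable non-terminals: T.
FIRST sets used below: FIRST(A) = { '*', ',', 'a' }

T: nullable alternative(s) T → ε; FOLLOW(T) = { '*', ',', 'a' }
  T → A ,: FIRST \ {ε} = { '*', ',', 'a' } — overlaps FOLLOW(T) on { '*', ',', 'a' }: CONFLICT
  T → a T: FIRST \ {ε} = { 'a' } — overlaps FOLLOW(T) on { 'a' }: CONFLICT
  T → ε: FIRST \ {ε} = { } — this is the only nullable alternative, skip

A has no nullable alternative, so no FIRST/FOLLOW check is needed there.

So the grammar has 2 FIRST/FOLLOW conflicts (marked CONFLICT above).

Answer: Yes. T → A ',' with FOLLOW(T) on { '*', ',', 'a' }; T → a T with FOLLOW(T) on { 'a' }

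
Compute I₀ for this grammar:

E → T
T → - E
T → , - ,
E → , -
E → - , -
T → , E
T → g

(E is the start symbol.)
First, augment the grammar with E' → E
I₀ = CLOSURE({ [E' → . E] }):
  [E' → . E] has the dot before E: add [E → . T], [E → . , -], [E → . - , -]
  [E → . T] has the dot before T: add [T → . - E], [T → . , - ,], [T → . , E], [T → . g]
No further items can be added.

I₀ = { [E → . , -], [E → . - , -], [E → . T], [E' → . E], [T → . , - ,], [T → . , E], [T → . - E], [T → . g] }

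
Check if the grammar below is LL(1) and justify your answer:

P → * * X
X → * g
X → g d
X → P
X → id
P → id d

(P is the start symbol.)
A grammar is LL(1) if for each non-terminal N with multiple productions, the predict sets of those productions are pairwise disjoint, where PREDICT(N → α) = (FIRST(α) \ {ε}) ∪ (FOLLOW(N) if α ⇒* ε).

Relevant sets:
  FIRST(P) = { '*', 'id' }

For P:
  PREDICT(P → '*' '*' X) = { '*' }
  PREDICT(P → id d) = { 'id' }
For X:
  PREDICT(X → '*' g) = { '*' }
  PREDICT(X → g d) = { 'g' }
  PREDICT(X → P) = { '*', 'id' }
  PREDICT(X → id) = { 'id' }

Conflict found: Predict set conflict for X: { '*' }
The grammar is NOT LL(1).

Answer: No. Predict set conflict for X: { '*' }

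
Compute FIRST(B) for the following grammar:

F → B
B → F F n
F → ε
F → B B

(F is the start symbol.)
To compute FIRST(B), examine every production with B on the left-hand side, reading each right-hand side left to right until a non-nullable symbol is reached.

FIRST sets of the other non-terminals involved (by the same procedure, iterated to a fixed point):
  FIRST(F) = { 'n', ε }

From B → F F n:
  - F is a non-terminal: add FIRST(F) \ {ε} = { 'n' }
    F is nullable, so continue to the next symbol
  - F is a non-terminal: add FIRST(F) \ {ε} = { 'n' }
    F is nullable, so continue to the next symbol
  - n is a terminal: add 'n' and stop

Collecting: FIRST(B) = { 'n' }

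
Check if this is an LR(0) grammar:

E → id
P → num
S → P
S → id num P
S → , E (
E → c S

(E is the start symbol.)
Yes, the grammar is LR(0)

Augment with E' → E and build the canonical LR(0) collection (I0 = CLOSURE({[E' → . E]}), then GOTO on every symbol after a dot until no new states appear). It has 13 states:
  I0: { [E → . c S], [E → . id], [E' → . E] }  — shift
  I1: { [E' → E .] }  — accept
  I2: { [E → c . S], [P → . num], [S → . , E (], [S → . P], [S → . id num P] }  — shift
  I3: { [E → id .] }  — reduce
  I4: { [E → . c S], [E → . id], [S → , . E (] }  — shift
  I5: { [S → P .] }  — reduce
  I6: { [E → c S .] }  — reduce
  I7: { [S → id . num P] }  — shift
  I8: { [P → num .] }  — reduce
  I9: { [P → . num], [S → id num . P] }  — shift
  I10: { [S → id num P .] }  — reduce
  I11: { [S → , E . (] }  — shift
  I12: { [S → , E ( .] }  — reduce

Every state is either a pure shift/goto state or contains exactly one complete item and nothing to shift — no conflicts. The grammar is LR(0).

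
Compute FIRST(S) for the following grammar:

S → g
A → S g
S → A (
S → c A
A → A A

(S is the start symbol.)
To compute FIRST(S), examine every production with S on the left-hand side, reading each right-hand side left to right until a non-nullable symbol is reached.

FIRST sets of the other non-terminals involved (by the same procedure, iterated to a fixed point):
  FIRST(A) = { 'c', 'g' }

From S → g:
  - g is a terminal: add 'g' and stop
From S → A (:
  - A is a non-terminal: add FIRST(A) \ {ε} = { 'c', 'g' }
    A is not nullable, so stop
From S → c A:
  - c is a terminal: add 'c' and stop

Collecting: FIRST(S) = { 'c', 'g' }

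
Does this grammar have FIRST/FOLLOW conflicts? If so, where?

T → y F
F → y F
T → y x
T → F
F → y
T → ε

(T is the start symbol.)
A FIRST/FOLLOW conflict occurs when a non-terminal N has a nullable alternative N → β (β ⇒* ε) and another alternative N → α with FIRST(α) ∩ FOLLOW(N) ≠ ∅: on such a lookahead the parser cannot decide between expanding α and letting N vanish via β.

Nullable non-terminals: T.
FIRST sets used below: FIRST(F) = { 'y' }

T: nullable alternative(s) T → ε; FOLLOW(T) = { $ }
  T → y F: FIRST \ {ε} = { 'y' } — disjoint from FOLLOW(T)
  T → y x: FIRST \ {ε} = { 'y' } — disjoint from FOLLOW(T)
  T → F: FIRST \ {ε} = { 'y' } — disjoint from FOLLOW(T)
  T → ε: FIRST \ {ε} = { } — this is the only nullable alternative, skip

F has no nullable alternative, so no FIRST/FOLLOW check is needed there.

No FIRST/FOLLOW conflicts found.

Answer: No FIRST/FOLLOW conflicts.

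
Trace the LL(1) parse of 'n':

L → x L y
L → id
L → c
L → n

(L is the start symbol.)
LL(1) parsing maintains a stack (initially the start symbol over $) and the input. At each step: if the stack top is a terminal, match it against the current input token; if it is a non-terminal N, replace it with the RHS of M[N, lookahead] (the unique production whose predict set contains the lookahead).

Stack is shown with the top on the left.

Stack  Input  Action
--------------------
L $    n $    output L → n
n $    n $    match 'n'
$      $      accept

The string is accepted.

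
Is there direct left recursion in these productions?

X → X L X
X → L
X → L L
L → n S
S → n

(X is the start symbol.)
Yes, X is left-recursive

X → X L X: LEFT RECURSIVE (starts with X)
X → L: starts with L
X → L L: starts with L
L → n S: starts with n
S → n: starts with n

The grammar has direct left recursion on: X.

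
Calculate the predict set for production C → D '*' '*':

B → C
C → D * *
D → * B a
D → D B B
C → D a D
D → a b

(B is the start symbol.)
PREDICT(C → D '*' '*') = (FIRST(RHS) \ {ε}) ∪ (FOLLOW(C) if ε ∈ FIRST(RHS), i.e. RHS ⇒* ε)
FIRST(D) = { '*', 'a' }
FIRST(D '*' '*') = { '*', 'a' }
ε ∉ FIRST(D '*' '*'), so FOLLOW(C) is not added.
PREDICT(C → D '*' '*') = { '*', 'a' }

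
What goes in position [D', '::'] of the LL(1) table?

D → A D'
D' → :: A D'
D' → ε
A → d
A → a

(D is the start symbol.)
D' → :: A D'

To find M[D', '::'], we find productions for D' where '::' is in the predict set (PREDICT(N → α) = (FIRST(α) \ {ε}) ∪ (FOLLOW(N) if α ⇒* ε)).

Relevant sets:
  FOLLOW(D') = { $ }

D' → :: A D': PREDICT = { '::' }
  '::' is in predict set, so this production goes in M[D', '::']
D' → ε: PREDICT = { $ }

M[D', '::'] = D' → :: A D'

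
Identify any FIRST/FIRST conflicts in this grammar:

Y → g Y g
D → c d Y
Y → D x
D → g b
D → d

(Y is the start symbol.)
Yes. Y → g Y g / Y → D x on { 'g' }

FIRST sets of the non-terminals at (or reachable through a nullable prefix from) the front of some alternative:
  FIRST(D) = { 'c', 'd', 'g' }

Productions for Y:
  Y → g Y g: FIRST = { 'g' }
  Y → D x: FIRST = { 'c', 'd', 'g' }
Productions for D:
  D → c d Y: FIRST = { 'c' }
  D → g b: FIRST = { 'g' }
  D → d: FIRST = { 'd' }

Conflict for Y: Y → g Y g and Y → D x
  Overlap: { 'g' }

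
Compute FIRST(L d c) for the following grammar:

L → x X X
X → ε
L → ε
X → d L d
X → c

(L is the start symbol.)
{ 'd', 'x' }

FIRST sets of the non-terminals involved (from the grammar, by fixed-point iteration):
  FIRST(L) = { 'x', ε }

To compute FIRST(L d c), process the symbols left to right:
Symbol L is a non-terminal. Add FIRST(L) \ {ε} = { 'x' }
L is nullable (ε ∈ FIRST(L)), continue to the next symbol.
Symbol d is a terminal. Add 'd' and stop.
FIRST(L d c) = { 'd', 'x' }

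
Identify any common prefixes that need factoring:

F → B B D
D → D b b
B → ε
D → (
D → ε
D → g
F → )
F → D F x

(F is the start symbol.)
Left-factoring is needed when two productions for the same non-terminal
share a common prefix on the right-hand side.

Productions for F:
  F → B B D
  F → )
  F → D F x
Productions for D:
  D → D b b
  D → (
  D → ε
  D → g

No common prefixes found.

Answer: No, left-factoring is not needed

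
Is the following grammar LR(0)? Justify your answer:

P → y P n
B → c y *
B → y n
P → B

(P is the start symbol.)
Augment with P' → P and build the canonical LR(0) collection (I0 = CLOSURE({[P' → . P]}), then GOTO on every symbol after a dot until no new states appear). It has 10 states:
  I0: { [B → . c y *], [B → . y n], [P → . B], [P → . y P n], [P' → . P] }  — shift
  I1: { [P → B .] }  — reduce
  I2: { [P' → P .] }  — accept
  I3: { [B → c . y *] }  — shift
  I4: { [B → . c y *], [B → . y n], [B → y . n], [P → . B], [P → . y P n], [P → y . P n] }  — shift
  I5: { [P → y P . n] }  — shift
  I6: { [B → y n .] }  — reduce
  I7: { [P → y P n .] }  — reduce
  I8: { [B → c y . *] }  — shift
  I9: { [B → c y * .] }  — reduce

Every state is either a pure shift/goto state or contains exactly one complete item and nothing to shift — no conflicts. The grammar is LR(0).

Answer: Yes, the grammar is LR(0)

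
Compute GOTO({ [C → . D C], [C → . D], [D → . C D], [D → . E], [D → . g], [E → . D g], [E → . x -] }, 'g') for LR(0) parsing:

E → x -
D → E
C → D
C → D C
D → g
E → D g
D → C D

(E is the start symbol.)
GOTO(I, 'g') = CLOSURE({ [A → αX.β] : [A → α.Xβ] ∈ I, X = 'g' })

Items with dot before 'g', with the dot advanced:
  [D → . g] → [D → g .]
Closure adds nothing (no advanced item has the dot before a non-terminal).

GOTO = { [D → g .] }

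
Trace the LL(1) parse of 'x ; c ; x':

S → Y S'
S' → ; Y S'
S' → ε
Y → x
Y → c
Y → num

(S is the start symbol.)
LL(1) parsing maintains a stack (initially the start symbol over $) and the input. At each step: if the stack top is a terminal, match it against the current input token; if it is a non-terminal N, replace it with the RHS of M[N, lookahead] (the unique production whose predict set contains the lookahead).

Stack is shown with the top on the left.

Stack     Input        Action
-----------------------------
S $       x ; c ; x $  output S → Y S'
Y S' $    x ; c ; x $  output Y → x
x S' $    x ; c ; x $  match 'x'
S' $      ; c ; x $    output S' → ; Y S'
; Y S' $  ; c ; x $    match ';'
Y S' $    c ; x $      output Y → c
c S' $    c ; x $      match 'c'
S' $      ; x $        output S' → ; Y S'
; Y S' $  ; x $        match ';'
Y S' $    x $          output Y → x
x S' $    x $          match 'x'
S' $      $            output S' → ε
$         $            accept

The string is accepted.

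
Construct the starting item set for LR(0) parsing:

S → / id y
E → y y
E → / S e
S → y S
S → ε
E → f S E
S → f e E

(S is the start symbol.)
First, augment the grammar with S' → S
I₀ = CLOSURE({ [S' → . S] }):
  [S' → . S] has the dot before S: add [S → . / id y], [S → . y S], [S → .], [S → . f e E]
No further items can be added.

I₀ = { [S → . / id y], [S → . f e E], [S → . y S], [S → .], [S' → . S] }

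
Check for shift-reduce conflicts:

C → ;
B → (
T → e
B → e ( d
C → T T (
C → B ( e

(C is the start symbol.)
A shift-reduce conflict occurs when an LR(0) state has both:
  - a complete (reduce) item [A → α .] (dot at the end), and
  - a shift item [B → β . c γ] (dot before a terminal).

Augment with C' → C and build the canonical LR(0) collection (I0 = CLOSURE({[C' → . C]}), then GOTO on every symbol after a dot until no new states appear). It has 14 states:
  I0: { [B → . (], [B → . e ( d], [C → . ;], [C → . B ( e], [C → . T T (], [C' → . C], [T → . e] }  — shift
  I1: { [B → ( .] }  — reduce
  I2: { [C → ; .] }  — reduce
  I3: { [C → B . ( e] }  — shift
  I4: { [C' → C .] }  — accept
  I5: { [C → T . T (], [T → . e] }  — shift
  I6: { [B → e . ( d], [T → e .] }  — shift, reduce
  I7: { [B → e ( . d] }  — shift
  I8: { [B → e ( d .] }  — reduce
  I9: { [C → T T . (] }  — shift
  I10: { [T → e .] }  — reduce
  I11: { [C → T T ( .] }  — reduce
  I12: { [C → B ( . e] }  — shift
  I13: { [C → B ( e .] }  — reduce

I6 contains reduce item [T → e .] and shift item [B → e . ( d] — shift-reduce conflict.

Answer: Yes — I6: [T → e .] vs [B → e . ( d]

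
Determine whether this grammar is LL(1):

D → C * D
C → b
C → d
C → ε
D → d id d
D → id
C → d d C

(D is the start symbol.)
Relevant sets:
  FIRST(C) = { 'b', 'd', ε }
  FOLLOW(C) = { '*' }

For D:
  PREDICT(D → C '*' D) = { '*', 'b', 'd' }
  PREDICT(D → d id d) = { 'd' }
  PREDICT(D → id) = { 'id' }
For C:
  PREDICT(C → b) = { 'b' }
  PREDICT(C → d) = { 'd' }
  PREDICT(C → ε) = { '*' }
  PREDICT(C → d d C) = { 'd' }

Conflict found: Predict set conflict for D: { 'd' }
The grammar is NOT LL(1).

Answer: No. Predict set conflict for D: { 'd' }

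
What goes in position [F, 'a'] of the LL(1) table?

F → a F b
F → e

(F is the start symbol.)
To find M[F, 'a'], we find productions for F where 'a' is in the predict set (PREDICT(N → α) = (FIRST(α) \ {ε}) ∪ (FOLLOW(N) if α ⇒* ε)).

F → a F b: PREDICT = { 'a' }
  'a' is in predict set, so this production goes in M[F, 'a']
F → e: PREDICT = { 'e' }

M[F, 'a'] = F → a F b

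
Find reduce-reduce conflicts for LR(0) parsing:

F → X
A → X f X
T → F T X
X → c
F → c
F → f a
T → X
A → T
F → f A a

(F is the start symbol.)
Yes — I3: [F → c .] vs [X → c .]; I8: [F → X .] vs [T → X .]; I14: [F → X .] vs [T → X .]

A reduce-reduce conflict occurs when an LR(0) state has two complete items [A → α .] and [B → β .] — both call for a reduction, and with no lookahead the parser cannot choose between them.

Augment with F' → F and build the canonical LR(0) collection (I0 = CLOSURE({[F' → . F]}), then GOTO on every symbol after a dot until no new states appear). It has 17 states:
  I0: { [F → . X], [F → . c], [F → . f A a], [F → . f a], [F' → . F], [X → . c] }  — shift
  I1: { [F' → F .] }  — accept
  I2: { [F → X .] }  — reduce
  I3: { [F → c .], [X → c .] }  — 2 reduces
  I4: { [A → . T], [A → . X f X], [F → . X], [F → . c], [F → . f A a], [F → . f a], [F → f . A a], [F → f . a], [T → . F T X], [T → . X], [X → . c] }  — shift
  I5: { [F → f A . a] }  — shift
  I6: { [F → . X], [F → . c], [F → . f A a], [F → . f a], [T → . F T X], [T → . X], [T → F . T X], [X → . c] }  — shift
  I7: { [A → T .] }  — reduce
  I8: { [A → X . f X], [F → X .], [T → X .] }  — shift, 2 reduces
  I9: { [F → f a .] }  — reduce
  I10: { [A → X f . X], [X → . c] }  — shift
  I11: { [A → X f X .] }  — reduce
  I12: { [X → c .] }  — reduce
  I13: { [T → F T . X], [X → . c] }  — shift
  I14: { [F → X .], [T → X .] }  — 2 reduces
  I15: { [T → F T X .] }  — reduce
  I16: { [F → f A a .] }  — reduce

I3 contains complete items [F → c .], [X → c .] — reduce-reduce conflict.
I8 contains complete items [F → X .], [T → X .] — reduce-reduce conflict.
I14 contains complete items [F → X .], [T → X .] — reduce-reduce conflict.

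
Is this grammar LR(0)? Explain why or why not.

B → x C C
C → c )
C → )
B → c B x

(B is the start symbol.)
Yes, the grammar is LR(0)

A grammar is LR(0) if no state in the canonical LR(0) collection has:
  - both a shift item (dot before a terminal) and a complete item (shift-reduce conflict), or
  - two or more complete items (reduce-reduce conflict; the accept item [B' → B .] counts as a complete item here).

Augment with B' → B and build the canonical LR(0) collection (I0 = CLOSURE({[B' → . B]}), then GOTO on every symbol after a dot until no new states appear). It has 11 states:
  I0: { [B → . c B x], [B → . x C C], [B' → . B] }  — shift
  I1: { [B' → B .] }  — accept
  I2: { [B → . c B x], [B → . x C C], [B → c . B x] }  — shift
  I3: { [B → x . C C], [C → . )], [C → . c )] }  — shift
  I4: { [C → ) .] }  — reduce
  I5: { [B → x C . C], [C → . )], [C → . c )] }  — shift
  I6: { [C → c . )] }  — shift
  I7: { [C → c ) .] }  — reduce
  I8: { [B → x C C .] }  — reduce
  I9: { [B → c B . x] }  — shift
  I10: { [B → c B x .] }  — reduce

Every state is either a pure shift/goto state or contains exactly one complete item and nothing to shift — no conflicts. The grammar is LR(0).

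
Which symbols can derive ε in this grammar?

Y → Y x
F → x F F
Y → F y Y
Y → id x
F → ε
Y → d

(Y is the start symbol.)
ε-productions: F → ε
So F is immediately nullable.
No further non-terminal can be added: every production for the remaining non-terminals contains a terminal or a non-nullable non-terminal.
Nullable = { 'F' }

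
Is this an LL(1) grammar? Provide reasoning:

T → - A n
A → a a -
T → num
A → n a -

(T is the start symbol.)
Yes, the grammar is LL(1).

For T:
  PREDICT(T → '-' A n) = { '-' }
  PREDICT(T → num) = { 'num' }
For A:
  PREDICT(A → a a '-') = { 'a' }
  PREDICT(A → n a '-') = { 'n' }

All predict sets are disjoint. The grammar IS LL(1).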